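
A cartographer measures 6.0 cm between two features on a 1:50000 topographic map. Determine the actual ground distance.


ground = 6.0 cm * 50000 / 100 = 3000.0 m = 3.0 km

3.0 km


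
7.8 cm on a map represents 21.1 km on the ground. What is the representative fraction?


ground = 21.1 km = 2110000 cm; RF denominator = ground / map = 2110000 / 7.8 ≈ 270513; RF = 1:270513

1:270513


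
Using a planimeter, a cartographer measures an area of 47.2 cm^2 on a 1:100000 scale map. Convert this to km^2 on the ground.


ground_area = 47.2 * (100000/100)^2 = 47200000.0 m^2 = 47.2 km^2

47.2 km^2


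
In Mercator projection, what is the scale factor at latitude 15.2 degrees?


SF = 1 / cos(15.2) = 1 / 0.965016 = 1.036

1.036


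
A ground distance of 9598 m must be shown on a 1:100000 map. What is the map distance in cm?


map_cm = 9598 * 100 / 100000 = 9.598 cm ≈ 9.6 cm

9.6 cm


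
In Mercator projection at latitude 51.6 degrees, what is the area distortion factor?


area_distortion = 1/cos^2(51.6) = 2.592

2.592


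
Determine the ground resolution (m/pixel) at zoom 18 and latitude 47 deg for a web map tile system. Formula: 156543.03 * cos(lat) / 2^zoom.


res = 156543.03 * cos(47) / 2^18 = 156543.03 * 0.68199836 / 262144 = 0.41 m/pixel

0.41 m/pixel


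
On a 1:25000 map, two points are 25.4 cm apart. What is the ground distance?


ground = 25.4 cm * 25000 / 100 = 6350.0 m = 6.35 km

6.35 km


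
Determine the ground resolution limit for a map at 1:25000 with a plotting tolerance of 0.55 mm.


ground = 0.55 mm * 25000 / 1000 = 13.75 m

13.75 m


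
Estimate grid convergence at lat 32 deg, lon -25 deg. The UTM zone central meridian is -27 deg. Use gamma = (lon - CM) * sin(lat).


gamma = (-25 - -27) * sin(32) = 2 * 0.529919 = 1.06 degrees

1.06 degrees


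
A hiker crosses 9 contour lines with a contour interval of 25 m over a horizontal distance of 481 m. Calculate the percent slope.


elevation change = 9 * 25 = 225 m
slope = 225 / 481 * 100 = 46.8%

46.8%


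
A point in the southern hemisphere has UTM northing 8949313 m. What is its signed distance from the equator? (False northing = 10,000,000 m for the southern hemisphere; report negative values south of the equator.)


For southern: actual = 8949313 - 10000000 = -1050687 m

-1050687 m


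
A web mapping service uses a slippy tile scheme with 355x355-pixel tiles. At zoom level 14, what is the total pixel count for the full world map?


tiles per axis = 2^14 = 16384
total tiles = 16384^2 = 268435456
pixels per axis = 16384 * 355 = 5816320
total pixels = 5816320^2 = 33829578342400

33829578342400 pixels


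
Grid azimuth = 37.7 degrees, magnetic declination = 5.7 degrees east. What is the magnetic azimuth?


magnetic azimuth = grid azimuth - declination (east +ve)
mag_az = 37.7 - 5.7 = 32.0 degrees

32.0 degrees


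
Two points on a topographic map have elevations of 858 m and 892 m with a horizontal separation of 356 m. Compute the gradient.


gradient = (892 - 858) / 356 = 34 / 356 = 0.0955

0.0955


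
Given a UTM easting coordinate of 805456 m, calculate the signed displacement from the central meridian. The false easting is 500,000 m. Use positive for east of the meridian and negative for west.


displacement = 805456 - 500000 = 305456 m

305456 m


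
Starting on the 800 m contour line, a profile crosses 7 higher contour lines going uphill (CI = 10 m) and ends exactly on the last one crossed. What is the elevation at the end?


elevation = 800 + 7 * 10 = 870 m

870 m


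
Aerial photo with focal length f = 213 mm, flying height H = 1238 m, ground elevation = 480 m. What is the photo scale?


scale = f / (H - h) = 213 mm / 758 m = 213 / 758000 = 1:3559

1:3559


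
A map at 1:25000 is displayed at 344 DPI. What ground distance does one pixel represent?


pixel_cm = 2.54 / 344 ≈ 0.007384 cm
ground = pixel_cm * 25000 / 100 = 2.54 * 25000 / (344 * 100) = 63500 / 34400 ≈ 1.85 m

1.85 m


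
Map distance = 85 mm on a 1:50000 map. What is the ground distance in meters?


ground = 85 mm * 50000 / 1000 = 4250.0 m

4250.0 m


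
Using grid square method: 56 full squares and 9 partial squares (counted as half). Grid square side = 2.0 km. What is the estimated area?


effective squares = 56 + 9 * 0.5 = 60.5
area = 60.5 * 4.0 = 242.0 km^2

242.0 km^2


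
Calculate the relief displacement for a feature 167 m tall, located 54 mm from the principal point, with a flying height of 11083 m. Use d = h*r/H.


d = h * r / H = 167 * 54 / 11083 = 0.81 mm

0.81 mm


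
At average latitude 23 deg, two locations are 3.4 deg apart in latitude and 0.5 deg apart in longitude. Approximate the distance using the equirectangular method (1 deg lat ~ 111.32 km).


dlat_km = 3.4 * 111.32 = 378.488
dlon_km = 0.5 * 111.32 * cos(23) ≈ 51.235
dist = sqrt(378.488^2 + 51.235^2) ≈ 381.9 km

381.9 km


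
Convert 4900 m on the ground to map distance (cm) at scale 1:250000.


map_cm = 4900 * 100 / 250000 = 1.96 cm

1.96 cm


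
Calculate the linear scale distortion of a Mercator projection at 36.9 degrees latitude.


SF = 1 / cos(36.9) = 1 / 0.799685 = 1.25

1.25


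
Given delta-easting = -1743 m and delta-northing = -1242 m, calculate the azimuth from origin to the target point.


az = atan2(-1743, -1242) = -125.5 deg
adjusted to 0-360: 234.5 degrees

234.5 degrees


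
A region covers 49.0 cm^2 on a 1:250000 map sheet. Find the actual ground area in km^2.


ground_area = 49.0 * (250000/100)^2 = 306250000.0 m^2 = 306.25 km^2

306.25 km^2


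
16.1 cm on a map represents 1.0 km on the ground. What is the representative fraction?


ground = 1.0 km = 100000 cm; RF denominator = ground / map = 100000 / 16.1 ≈ 6211; RF = 1:6211

1:6211


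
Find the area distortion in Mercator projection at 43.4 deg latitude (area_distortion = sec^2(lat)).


area_distortion = 1/cos^2(43.4) = 1.894

1.894


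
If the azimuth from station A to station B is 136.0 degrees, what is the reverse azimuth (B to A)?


back azimuth = (136.0 + 180) mod 360 = 316.0 degrees

316.0 degrees


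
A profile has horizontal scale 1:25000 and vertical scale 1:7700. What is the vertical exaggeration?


VE = horizontal_scale / vertical_scale = 25000 / 7700 ≈ 3.2

3.2x


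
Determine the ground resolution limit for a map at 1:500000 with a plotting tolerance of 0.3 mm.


ground = 0.3 mm * 500000 / 1000 = 150.0 m

150.0 m


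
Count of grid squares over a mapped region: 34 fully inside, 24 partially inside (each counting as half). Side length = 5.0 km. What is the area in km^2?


effective squares = 34 + 24 * 0.5 = 46.0
area = 46.0 * 25.0 = 1150.0 km^2

1150.0 km^2


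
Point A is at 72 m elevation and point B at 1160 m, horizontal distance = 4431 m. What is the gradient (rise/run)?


gradient = (1160 - 72) / 4431 = 1088 / 4431 = 0.2455

0.2455


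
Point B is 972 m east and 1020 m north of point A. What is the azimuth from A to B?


az = atan2(972, 1020) = 43.6 deg
adjusted to 0-360: 43.6 degrees

43.6 degrees


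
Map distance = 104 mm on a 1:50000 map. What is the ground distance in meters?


ground = 104 mm * 50000 / 1000 = 5200.0 m

5200.0 m


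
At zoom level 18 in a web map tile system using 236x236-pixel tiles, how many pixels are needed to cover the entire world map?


tiles per axis = 2^18 = 262144
total tiles = 262144^2 = 68719476736
pixels per axis = 262144 * 236 = 61865984
total pixels = 61865984^2 = 3827399976288256

3827399976288256 pixels


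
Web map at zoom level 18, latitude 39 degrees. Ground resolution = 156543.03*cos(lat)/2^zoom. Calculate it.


res = 156543.03 * cos(39) / 2^18 = 156543.03 * 0.77714596 / 262144 = 0.46 m/pixel

0.46 m/pixel


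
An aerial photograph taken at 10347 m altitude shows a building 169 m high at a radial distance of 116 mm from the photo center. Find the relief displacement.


d = h * r / H = 169 * 116 / 10347 = 1.89 mm

1.89 mm


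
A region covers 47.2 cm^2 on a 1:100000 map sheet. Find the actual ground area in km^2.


ground_area = 47.2 * (100000/100)^2 = 47200000.0 m^2 = 47.2 km^2

47.2 km^2


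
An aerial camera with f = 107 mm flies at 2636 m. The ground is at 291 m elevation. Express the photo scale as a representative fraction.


scale = f / (H - h) = 107 mm / 2345 m = 107 / 2345000 = 1:21916

1:21916


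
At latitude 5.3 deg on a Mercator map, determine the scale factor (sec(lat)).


SF = 1 / cos(5.3) = 1 / 0.995725 = 1.004

1.004


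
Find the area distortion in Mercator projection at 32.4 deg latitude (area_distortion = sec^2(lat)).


area_distortion = 1/cos^2(32.4) = 1.403

1.403


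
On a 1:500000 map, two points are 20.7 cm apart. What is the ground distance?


ground = 20.7 cm * 500000 / 100 = 103500.0 m = 103.5 km

103.5 km


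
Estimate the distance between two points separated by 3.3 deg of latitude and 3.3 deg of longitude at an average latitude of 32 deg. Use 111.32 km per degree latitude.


dlat_km = 3.3 * 111.32 = 367.356
dlon_km = 3.3 * 111.32 * cos(32) ≈ 311.536
dist = sqrt(367.356^2 + 311.536^2) ≈ 481.7 km

481.7 km


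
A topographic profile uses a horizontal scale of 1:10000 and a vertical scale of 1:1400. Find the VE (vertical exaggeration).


VE = horizontal_scale / vertical_scale = 10000 / 1400 ≈ 7.1

7.1x


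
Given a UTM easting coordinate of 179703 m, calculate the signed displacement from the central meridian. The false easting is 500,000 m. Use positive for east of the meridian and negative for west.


displacement = 179703 - 500000 = -320297 m

-320297 m


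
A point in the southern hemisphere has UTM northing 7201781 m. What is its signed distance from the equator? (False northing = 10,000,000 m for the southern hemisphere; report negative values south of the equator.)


For southern: actual = 7201781 - 10000000 = -2798219 m

-2798219 m


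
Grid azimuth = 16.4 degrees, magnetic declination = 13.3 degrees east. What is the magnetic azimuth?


magnetic azimuth = grid azimuth - declination (east +ve)
mag_az = 16.4 - 13.3 = 3.1 degrees

3.1 degrees


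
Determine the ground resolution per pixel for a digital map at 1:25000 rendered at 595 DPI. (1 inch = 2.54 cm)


pixel_cm = 2.54 / 595 ≈ 0.004269 cm
ground = pixel_cm * 25000 / 100 = 2.54 * 25000 / (595 * 100) = 63500 / 59500 ≈ 1.07 m

1.07 m


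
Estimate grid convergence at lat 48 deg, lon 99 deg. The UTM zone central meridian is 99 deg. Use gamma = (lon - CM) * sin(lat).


gamma = (99 - 99) * sin(48) = 0 * 0.743145 = 0.0 degrees

0.0 degrees


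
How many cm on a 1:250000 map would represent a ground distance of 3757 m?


map_cm = 3757 * 100 / 250000 = 1.5028 cm ≈ 1.5 cm

1.5 cm


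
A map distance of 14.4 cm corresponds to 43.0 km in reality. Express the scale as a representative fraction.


ground = 43.0 km = 4300000 cm; RF denominator = ground / map = 4300000 / 14.4 ≈ 298611; RF = 1:298611

1:298611


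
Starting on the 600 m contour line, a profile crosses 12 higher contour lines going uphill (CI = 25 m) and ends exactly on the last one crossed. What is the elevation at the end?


elevation = 600 + 12 * 25 = 900 m

900 m


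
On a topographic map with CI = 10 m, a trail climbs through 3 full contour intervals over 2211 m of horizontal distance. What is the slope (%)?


elevation change = 3 * 10 = 30 m
slope = 30 / 2211 * 100 = 1.4%

1.4%


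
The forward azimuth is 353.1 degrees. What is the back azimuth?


back azimuth = (353.1 + 180) mod 360 = 173.1 degrees

173.1 degrees


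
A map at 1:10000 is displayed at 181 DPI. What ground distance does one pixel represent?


pixel_cm = 2.54 / 181 ≈ 0.014033 cm
ground = pixel_cm * 10000 / 100 = 2.54 * 10000 / (181 * 100) = 25400 / 18100 ≈ 1.4 m

1.4 m


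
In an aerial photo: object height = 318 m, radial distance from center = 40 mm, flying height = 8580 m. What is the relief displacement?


d = h * r / H = 318 * 40 / 8580 = 1.48 mm

1.48 mm


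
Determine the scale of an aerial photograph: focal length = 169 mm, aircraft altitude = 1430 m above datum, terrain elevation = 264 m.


scale = f / (H - h) = 169 mm / 1166 m = 169 / 1166000 = 1:6899

1:6899


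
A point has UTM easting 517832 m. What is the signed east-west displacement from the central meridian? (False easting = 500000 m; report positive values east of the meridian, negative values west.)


displacement = 517832 - 500000 = 17832 m

17832 m


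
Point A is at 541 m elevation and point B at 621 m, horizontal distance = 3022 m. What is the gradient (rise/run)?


gradient = (621 - 541) / 3022 = 80 / 3022 = 0.0265

0.0265


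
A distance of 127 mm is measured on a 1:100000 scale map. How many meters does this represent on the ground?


ground = 127 mm * 100000 / 1000 = 12700.0 m

12700.0 m


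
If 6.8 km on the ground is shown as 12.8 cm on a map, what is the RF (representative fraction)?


ground = 6.8 km = 680000 cm; RF denominator = ground / map = 680000 / 12.8 = 53125; RF = 1:53125

1:53125


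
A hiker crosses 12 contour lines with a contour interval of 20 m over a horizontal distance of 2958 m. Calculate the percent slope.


elevation change = 12 * 20 = 240 m
slope = 240 / 2958 * 100 = 8.1%

8.1%


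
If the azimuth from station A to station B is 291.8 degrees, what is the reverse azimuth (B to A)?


back azimuth = (291.8 + 180) mod 360 = 111.8 degrees

111.8 degrees


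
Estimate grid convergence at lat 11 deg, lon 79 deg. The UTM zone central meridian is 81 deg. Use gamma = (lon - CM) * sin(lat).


gamma = (79 - 81) * sin(11) = -2 * 0.190809 = -0.382 degrees

-0.382 degrees


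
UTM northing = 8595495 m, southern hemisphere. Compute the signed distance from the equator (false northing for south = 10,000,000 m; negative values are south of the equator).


For southern: actual = 8595495 - 10000000 = -1404505 m

-1404505 m


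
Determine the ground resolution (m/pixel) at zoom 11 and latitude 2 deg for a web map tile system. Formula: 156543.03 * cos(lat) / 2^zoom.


res = 156543.03 * cos(2) / 2^11 = 156543.03 * 0.99939083 / 2048 = 76.39 m/pixel

76.39 m/pixel


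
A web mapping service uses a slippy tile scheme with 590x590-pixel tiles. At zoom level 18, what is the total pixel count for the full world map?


tiles per axis = 2^18 = 262144
total tiles = 262144^2 = 68719476736
pixels per axis = 262144 * 590 = 154664960
total pixels = 154664960^2 = 23921249851801600

23921249851801600 pixels


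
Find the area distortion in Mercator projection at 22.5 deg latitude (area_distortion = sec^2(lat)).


area_distortion = 1/cos^2(22.5) = 1.172

1.172


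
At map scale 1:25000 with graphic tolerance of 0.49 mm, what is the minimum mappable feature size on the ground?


ground = 0.49 mm * 25000 / 1000 = 12.25 m

12.25 m


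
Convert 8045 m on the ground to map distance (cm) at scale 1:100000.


map_cm = 8045 * 100 / 100000 = 8.045 cm ≈ 8.05 cm

8.05 cm


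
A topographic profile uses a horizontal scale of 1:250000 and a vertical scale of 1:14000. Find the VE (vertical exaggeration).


VE = horizontal_scale / vertical_scale = 250000 / 14000 ≈ 17.9

17.9x


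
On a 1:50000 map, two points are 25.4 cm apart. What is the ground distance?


ground = 25.4 cm * 50000 / 100 = 12700.0 m = 12.7 km

12.7 km


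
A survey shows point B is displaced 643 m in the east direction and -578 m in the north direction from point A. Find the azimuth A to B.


az = atan2(643, -578) = 132.0 deg
adjusted to 0-360: 132.0 degrees

132.0 degrees


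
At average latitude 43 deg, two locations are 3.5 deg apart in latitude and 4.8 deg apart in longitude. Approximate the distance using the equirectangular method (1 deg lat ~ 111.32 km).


dlat_km = 3.5 * 111.32 = 389.62
dlon_km = 4.8 * 111.32 * cos(43) ≈ 390.789
dist = sqrt(389.62^2 + 390.789^2) ≈ 551.8 km

551.8 km


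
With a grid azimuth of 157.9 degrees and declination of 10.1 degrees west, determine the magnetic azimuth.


magnetic azimuth = grid azimuth - declination (east +ve)
mag_az = 157.9 - -10.1 = 168.0 degrees

168.0 degrees


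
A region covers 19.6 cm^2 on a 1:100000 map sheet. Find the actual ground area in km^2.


ground_area = 19.6 * (100000/100)^2 = 19600000.0 m^2 = 19.6 km^2

19.6 km^2


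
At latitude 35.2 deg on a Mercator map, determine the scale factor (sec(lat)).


SF = 1 / cos(35.2) = 1 / 0.817145 = 1.224

1.224


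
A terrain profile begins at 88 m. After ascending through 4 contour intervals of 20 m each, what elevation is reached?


elevation = 88 + 4 * 20 = 168 m

168 m


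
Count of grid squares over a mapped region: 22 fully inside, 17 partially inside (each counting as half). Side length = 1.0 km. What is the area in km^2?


effective squares = 22 + 17 * 0.5 = 30.5
area = 30.5 * 1.0 = 30.5 km^2

30.5 km^2


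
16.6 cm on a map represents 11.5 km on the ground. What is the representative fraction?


ground = 11.5 km = 1150000 cm; RF denominator = ground / map = 1150000 / 16.6 ≈ 69277; RF = 1:69277

1:69277


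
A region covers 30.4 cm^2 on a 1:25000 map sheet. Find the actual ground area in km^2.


ground_area = 30.4 * (25000/100)^2 = 1900000.0 m^2 = 1.9 km^2

1.9 km^2


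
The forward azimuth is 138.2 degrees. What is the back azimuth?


back azimuth = (138.2 + 180) mod 360 = 318.2 degrees

318.2 degrees


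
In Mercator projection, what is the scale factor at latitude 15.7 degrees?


SF = 1 / cos(15.7) = 1 / 0.962692 = 1.039

1.039


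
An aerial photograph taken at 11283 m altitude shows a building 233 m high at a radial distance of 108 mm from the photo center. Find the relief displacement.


d = h * r / H = 233 * 108 / 11283 = 2.23 mm

2.23 mm


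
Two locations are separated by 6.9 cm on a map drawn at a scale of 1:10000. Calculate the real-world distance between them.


ground = 6.9 cm * 10000 / 100 = 690.0 m

690.0 m


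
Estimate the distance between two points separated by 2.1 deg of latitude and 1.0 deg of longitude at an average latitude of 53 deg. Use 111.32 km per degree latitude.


dlat_km = 2.1 * 111.32 = 233.772
dlon_km = 1.0 * 111.32 * cos(53) ≈ 66.994
dist = sqrt(233.772^2 + 66.994^2) ≈ 243.2 km

243.2 km


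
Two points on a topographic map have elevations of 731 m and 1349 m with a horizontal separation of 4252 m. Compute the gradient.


gradient = (1349 - 731) / 4252 = 618 / 4252 = 0.1453

0.1453


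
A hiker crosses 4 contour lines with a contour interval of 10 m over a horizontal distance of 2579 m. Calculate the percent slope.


elevation change = 4 * 10 = 40 m
slope = 40 / 2579 * 100 = 1.6%

1.6%


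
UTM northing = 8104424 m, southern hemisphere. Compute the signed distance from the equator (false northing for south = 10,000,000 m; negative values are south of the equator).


For southern: actual = 8104424 - 10000000 = -1895576 m

-1895576 m


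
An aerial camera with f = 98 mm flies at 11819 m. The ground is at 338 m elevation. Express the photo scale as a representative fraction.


scale = f / (H - h) = 98 mm / 11481 m = 98 / 11481000 = 1:117153

1:117153


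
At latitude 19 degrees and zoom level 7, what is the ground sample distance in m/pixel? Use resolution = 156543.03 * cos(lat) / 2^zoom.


res = 156543.03 * cos(19) / 2^7 = 156543.03 * 0.94551858 / 128 = 1156.36 m/pixel

1156.36 m/pixel


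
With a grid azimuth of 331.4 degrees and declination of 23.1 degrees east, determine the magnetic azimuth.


magnetic azimuth = grid azimuth - declination (east +ve)
mag_az = 331.4 - 23.1 = 308.3 degrees

308.3 degrees


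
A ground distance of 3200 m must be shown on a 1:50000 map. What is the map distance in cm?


map_cm = 3200 * 100 / 50000 = 6.4 cm

6.4 cm


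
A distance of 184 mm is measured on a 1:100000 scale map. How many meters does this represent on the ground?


ground = 184 mm * 100000 / 1000 = 18400.0 m

18400.0 m


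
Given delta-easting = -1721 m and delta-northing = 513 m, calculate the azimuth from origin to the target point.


az = atan2(-1721, 513) = -73.4 deg
adjusted to 0-360: 286.6 degrees

286.6 degrees


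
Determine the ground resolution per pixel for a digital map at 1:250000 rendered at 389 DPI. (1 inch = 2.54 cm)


pixel_cm = 2.54 / 389 ≈ 0.00653 cm
ground = pixel_cm * 250000 / 100 = 2.54 * 250000 / (389 * 100) = 635000 / 38900 ≈ 16.32 m

16.32 m


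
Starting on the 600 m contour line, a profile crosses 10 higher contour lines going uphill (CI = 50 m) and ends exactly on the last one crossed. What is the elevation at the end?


elevation = 600 + 10 * 50 = 1100 m

1100 m


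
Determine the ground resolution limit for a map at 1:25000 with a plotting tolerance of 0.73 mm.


ground = 0.73 mm * 25000 / 1000 = 18.25 m

18.25 m


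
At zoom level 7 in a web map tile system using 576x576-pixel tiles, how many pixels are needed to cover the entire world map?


tiles per axis = 2^7 = 128
total tiles = 128^2 = 16384
pixels per axis = 128 * 576 = 73728
total pixels = 73728^2 = 5435817984

5435817984 pixels


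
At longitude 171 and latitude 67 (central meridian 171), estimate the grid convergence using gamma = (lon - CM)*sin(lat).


gamma = (171 - 171) * sin(67) = 0 * 0.920505 = 0.0 degrees

0.0 degrees


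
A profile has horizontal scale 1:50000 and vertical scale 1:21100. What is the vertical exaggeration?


VE = horizontal_scale / vertical_scale = 50000 / 21100 ≈ 2.4

2.4x


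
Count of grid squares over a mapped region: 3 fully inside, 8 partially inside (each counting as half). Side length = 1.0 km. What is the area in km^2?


effective squares = 3 + 8 * 0.5 = 7.0
area = 7.0 * 1.0 = 7.0 km^2

7.0 km^2


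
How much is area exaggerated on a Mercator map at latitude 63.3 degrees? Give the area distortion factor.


area_distortion = 1/cos^2(63.3) = 4.953

4.953


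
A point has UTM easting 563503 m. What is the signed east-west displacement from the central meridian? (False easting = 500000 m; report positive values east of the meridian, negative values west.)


displacement = 563503 - 500000 = 63503 m

63503 m


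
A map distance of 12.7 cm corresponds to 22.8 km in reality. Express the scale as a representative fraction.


ground = 22.8 km = 2280000 cm; RF denominator = ground / map = 2280000 / 12.7 ≈ 179528; RF = 1:179528

1:179528


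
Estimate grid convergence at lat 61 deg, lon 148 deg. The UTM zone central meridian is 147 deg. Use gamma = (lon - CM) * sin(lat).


gamma = (148 - 147) * sin(61) = 1 * 0.87462 = 0.875 degrees

0.875 degrees


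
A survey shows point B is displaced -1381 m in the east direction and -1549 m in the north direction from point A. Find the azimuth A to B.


az = atan2(-1381, -1549) = -138.3 deg
adjusted to 0-360: 221.7 degrees

221.7 degrees


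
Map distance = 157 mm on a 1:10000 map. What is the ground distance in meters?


ground = 157 mm * 10000 / 1000 = 1570.0 m

1570.0 m


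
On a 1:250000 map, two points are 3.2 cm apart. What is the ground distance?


ground = 3.2 cm * 250000 / 100 = 8000.0 m = 8.0 km

8.0 km


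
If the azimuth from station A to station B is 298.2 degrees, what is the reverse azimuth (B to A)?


back azimuth = (298.2 + 180) mod 360 = 118.2 degrees

118.2 degrees


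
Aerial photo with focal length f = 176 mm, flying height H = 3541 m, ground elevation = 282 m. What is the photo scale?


scale = f / (H - h) = 176 mm / 3259 m = 176 / 3259000 = 1:18517

1:18517


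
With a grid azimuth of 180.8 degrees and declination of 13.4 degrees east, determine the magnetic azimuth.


magnetic azimuth = grid azimuth - declination (east +ve)
mag_az = 180.8 - 13.4 = 167.4 degrees

167.4 degrees


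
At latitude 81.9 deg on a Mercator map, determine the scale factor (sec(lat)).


SF = 1 / cos(81.9) = 1 / 0.140901 = 7.097

7.097


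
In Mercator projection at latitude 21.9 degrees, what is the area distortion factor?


area_distortion = 1/cos^2(21.9) = 1.162

1.162


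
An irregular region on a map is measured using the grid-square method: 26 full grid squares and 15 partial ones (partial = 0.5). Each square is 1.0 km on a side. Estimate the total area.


effective squares = 26 + 15 * 0.5 = 33.5
area = 33.5 * 1.0 = 33.5 km^2

33.5 km^2


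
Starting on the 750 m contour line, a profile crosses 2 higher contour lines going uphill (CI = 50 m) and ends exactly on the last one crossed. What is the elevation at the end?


elevation = 750 + 2 * 50 = 850 m

850 m


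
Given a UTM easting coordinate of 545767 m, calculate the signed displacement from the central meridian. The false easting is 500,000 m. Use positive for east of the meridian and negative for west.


displacement = 545767 - 500000 = 45767 m

45767 m


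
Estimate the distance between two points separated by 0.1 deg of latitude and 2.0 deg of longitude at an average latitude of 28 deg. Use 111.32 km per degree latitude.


dlat_km = 0.1 * 111.32 = 11.132
dlon_km = 2.0 * 111.32 * cos(28) ≈ 196.579
dist = sqrt(11.132^2 + 196.579^2) ≈ 196.9 km

196.9 km


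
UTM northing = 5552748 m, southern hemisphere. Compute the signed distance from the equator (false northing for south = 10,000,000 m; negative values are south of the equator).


For southern: actual = 5552748 - 10000000 = -4447252 m

-4447252 m


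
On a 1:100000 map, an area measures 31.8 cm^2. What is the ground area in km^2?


ground_area = 31.8 * (100000/100)^2 = 31800000.0 m^2 = 31.8 km^2

31.8 km^2


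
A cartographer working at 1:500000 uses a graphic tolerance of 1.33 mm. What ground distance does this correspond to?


ground = 1.33 mm * 500000 / 1000 = 665.0 m

665.0 m


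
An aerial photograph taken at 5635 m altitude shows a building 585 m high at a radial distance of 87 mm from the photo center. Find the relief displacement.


d = h * r / H = 585 * 87 / 5635 = 9.03 mm

9.03 mm


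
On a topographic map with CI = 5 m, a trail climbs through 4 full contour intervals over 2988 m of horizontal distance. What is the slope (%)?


elevation change = 4 * 5 = 20 m
slope = 20 / 2988 * 100 = 0.7%

0.7%


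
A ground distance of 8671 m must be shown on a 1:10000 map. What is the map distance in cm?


map_cm = 8671 * 100 / 10000 = 86.71 cm

86.71 cm


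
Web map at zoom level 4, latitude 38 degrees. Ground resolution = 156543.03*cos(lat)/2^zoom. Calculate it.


res = 156543.03 * cos(38) / 2^4 = 156543.03 * 0.78801075 / 16 = 7709.85 m/pixel

7709.85 m/pixel


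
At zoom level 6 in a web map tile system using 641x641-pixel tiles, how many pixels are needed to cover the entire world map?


tiles per axis = 2^6 = 64
total tiles = 64^2 = 4096
pixels per axis = 64 * 641 = 41024
total pixels = 41024^2 = 1682968576

1682968576 pixels


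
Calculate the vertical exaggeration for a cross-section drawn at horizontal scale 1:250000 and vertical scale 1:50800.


VE = horizontal_scale / vertical_scale = 250000 / 50800 ≈ 4.9

4.9x


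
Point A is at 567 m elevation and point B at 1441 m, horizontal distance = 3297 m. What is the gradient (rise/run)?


gradient = (1441 - 567) / 3297 = 874 / 3297 = 0.2651

0.2651


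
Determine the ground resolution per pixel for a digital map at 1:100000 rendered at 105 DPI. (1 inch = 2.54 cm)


pixel_cm = 2.54 / 105 ≈ 0.02419 cm
ground = pixel_cm * 100000 / 100 = 2.54 * 100000 / (105 * 100) = 254000 / 10500 ≈ 24.19 m

24.19 m


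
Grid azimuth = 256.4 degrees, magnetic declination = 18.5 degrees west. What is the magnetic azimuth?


magnetic azimuth = grid azimuth - declination (east +ve)
mag_az = 256.4 - -18.5 = 274.9 degrees

274.9 degrees


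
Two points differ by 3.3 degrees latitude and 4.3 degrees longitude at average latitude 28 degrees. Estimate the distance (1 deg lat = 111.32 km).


dlat_km = 3.3 * 111.32 = 367.356
dlon_km = 4.3 * 111.32 * cos(28) ≈ 422.646
dist = sqrt(367.356^2 + 422.646^2) ≈ 560.0 km

560.0 km


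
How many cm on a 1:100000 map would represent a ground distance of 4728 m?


map_cm = 4728 * 100 / 100000 = 4.728 cm ≈ 4.73 cm

4.73 cm


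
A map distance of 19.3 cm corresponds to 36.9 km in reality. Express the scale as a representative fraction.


ground = 36.9 km = 3690000 cm; RF denominator = ground / map = 3690000 / 19.3 ≈ 191192; RF = 1:191192

1:191192


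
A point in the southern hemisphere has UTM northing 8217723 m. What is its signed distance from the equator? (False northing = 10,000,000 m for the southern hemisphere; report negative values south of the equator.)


For southern: actual = 8217723 - 10000000 = -1782277 m

-1782277 m


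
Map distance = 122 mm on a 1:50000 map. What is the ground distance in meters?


ground = 122 mm * 50000 / 1000 = 6100.0 m

6100.0 m


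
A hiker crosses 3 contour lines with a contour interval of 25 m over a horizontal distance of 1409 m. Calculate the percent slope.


elevation change = 3 * 25 = 75 m
slope = 75 / 1409 * 100 = 5.3%

5.3%


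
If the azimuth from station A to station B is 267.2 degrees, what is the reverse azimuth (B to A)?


back azimuth = (267.2 + 180) mod 360 = 87.2 degrees

87.2 degrees


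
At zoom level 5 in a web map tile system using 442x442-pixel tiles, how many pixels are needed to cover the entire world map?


tiles per axis = 2^5 = 32
total tiles = 32^2 = 1024
pixels per axis = 32 * 442 = 14144
total pixels = 14144^2 = 200052736

200052736 pixels


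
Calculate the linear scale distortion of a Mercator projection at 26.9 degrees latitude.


SF = 1 / cos(26.9) = 1 / 0.891798 = 1.121

1.121


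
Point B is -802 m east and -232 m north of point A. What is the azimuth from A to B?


az = atan2(-802, -232) = -106.1 deg
adjusted to 0-360: 253.9 degrees

253.9 degrees


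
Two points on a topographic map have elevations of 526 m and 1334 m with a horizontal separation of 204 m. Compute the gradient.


gradient = (1334 - 526) / 204 = 808 / 204 = 3.9608

3.9608


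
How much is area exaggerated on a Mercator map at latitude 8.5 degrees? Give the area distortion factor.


area_distortion = 1/cos^2(8.5) = 1.022

1.022


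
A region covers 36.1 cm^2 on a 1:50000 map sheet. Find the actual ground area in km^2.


ground_area = 36.1 * (50000/100)^2 = 9025000.0 m^2 = 9.025 km^2

9.025 km^2


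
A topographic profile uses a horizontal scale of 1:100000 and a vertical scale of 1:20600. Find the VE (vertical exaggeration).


VE = horizontal_scale / vertical_scale = 100000 / 20600 ≈ 4.9

4.9x


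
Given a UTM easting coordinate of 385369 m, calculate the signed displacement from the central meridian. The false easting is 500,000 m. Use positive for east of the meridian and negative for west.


displacement = 385369 - 500000 = -114631 m

-114631 m


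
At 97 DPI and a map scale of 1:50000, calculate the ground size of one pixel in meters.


pixel_cm = 2.54 / 97 ≈ 0.026186 cm
ground = pixel_cm * 50000 / 100 = 2.54 * 50000 / (97 * 100) = 127000 / 9700 ≈ 13.09 m

13.09 m


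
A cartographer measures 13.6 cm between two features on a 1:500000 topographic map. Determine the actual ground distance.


ground = 13.6 cm * 500000 / 100 = 68000.0 m = 68.0 km

68.0 km


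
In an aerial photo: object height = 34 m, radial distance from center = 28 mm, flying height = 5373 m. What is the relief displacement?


d = h * r / H = 34 * 28 / 5373 = 0.18 mm

0.18 mm


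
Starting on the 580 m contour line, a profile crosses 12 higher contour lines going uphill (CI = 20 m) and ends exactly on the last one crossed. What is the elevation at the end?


elevation = 580 + 12 * 20 = 820 m

820 m


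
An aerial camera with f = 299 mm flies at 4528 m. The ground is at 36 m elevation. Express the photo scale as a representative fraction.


scale = f / (H - h) = 299 mm / 4492 m = 299 / 4492000 = 1:15023

1:15023


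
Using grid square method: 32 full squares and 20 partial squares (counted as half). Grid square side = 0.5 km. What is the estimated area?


effective squares = 32 + 20 * 0.5 = 42.0
area = 42.0 * 0.25 = 10.5 km^2

10.5 km^2


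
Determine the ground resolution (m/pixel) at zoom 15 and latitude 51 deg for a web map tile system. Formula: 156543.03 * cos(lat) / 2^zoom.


res = 156543.03 * cos(51) / 2^15 = 156543.03 * 0.62932039 / 32768 = 3.01 m/pixel

3.01 m/pixel


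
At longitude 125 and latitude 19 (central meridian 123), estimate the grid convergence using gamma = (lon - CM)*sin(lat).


gamma = (125 - 123) * sin(19) = 2 * 0.325568 = 0.651 degrees

0.651 degrees


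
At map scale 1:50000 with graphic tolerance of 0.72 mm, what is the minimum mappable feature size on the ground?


ground = 0.72 mm * 50000 / 1000 = 36.0 m

36.0 m


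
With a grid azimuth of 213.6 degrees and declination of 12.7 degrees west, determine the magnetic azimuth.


magnetic azimuth = grid azimuth - declination (east +ve)
mag_az = 213.6 - -12.7 = 226.3 degrees

226.3 degrees


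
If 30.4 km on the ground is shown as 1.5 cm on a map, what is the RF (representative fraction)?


ground = 30.4 km = 3040000 cm; RF denominator = ground / map = 3040000 / 1.5 ≈ 2026667; RF = 1:2026667

1:2026667


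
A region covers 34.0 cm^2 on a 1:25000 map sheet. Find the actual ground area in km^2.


ground_area = 34.0 * (25000/100)^2 = 2125000.0 m^2 = 2.125 km^2

2.125 km^2


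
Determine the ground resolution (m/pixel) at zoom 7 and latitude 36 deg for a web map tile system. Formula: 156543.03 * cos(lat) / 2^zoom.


res = 156543.03 * cos(36) / 2^7 = 156543.03 * 0.80901699 / 128 = 989.42 m/pixel

989.42 m/pixel


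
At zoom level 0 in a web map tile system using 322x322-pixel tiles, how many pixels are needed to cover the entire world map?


tiles per axis = 2^0 = 1
total tiles = 1^2 = 1
pixels per axis = 1 * 322 = 322
total pixels = 322^2 = 103684

103684 pixels


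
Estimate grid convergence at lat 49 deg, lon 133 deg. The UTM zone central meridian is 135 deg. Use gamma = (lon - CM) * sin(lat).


gamma = (133 - 135) * sin(49) = -2 * 0.75471 = -1.509 degrees

-1.509 degrees


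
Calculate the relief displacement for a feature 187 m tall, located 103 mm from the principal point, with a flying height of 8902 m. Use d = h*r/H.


d = h * r / H = 187 * 103 / 8902 = 2.16 mm

2.16 mm


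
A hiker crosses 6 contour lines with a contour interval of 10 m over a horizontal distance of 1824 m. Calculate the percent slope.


elevation change = 6 * 10 = 60 m
slope = 60 / 1824 * 100 = 3.3%

3.3%


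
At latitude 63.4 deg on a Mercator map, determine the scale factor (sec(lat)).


SF = 1 / cos(63.4) = 1 / 0.447759 = 2.233

2.233


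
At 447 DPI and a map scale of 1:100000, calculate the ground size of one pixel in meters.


pixel_cm = 2.54 / 447 ≈ 0.005682 cm
ground = pixel_cm * 100000 / 100 = 2.54 * 100000 / (447 * 100) = 254000 / 44700 ≈ 5.68 m

5.68 m


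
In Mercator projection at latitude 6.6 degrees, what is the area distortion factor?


area_distortion = 1/cos^2(6.6) = 1.013

1.013


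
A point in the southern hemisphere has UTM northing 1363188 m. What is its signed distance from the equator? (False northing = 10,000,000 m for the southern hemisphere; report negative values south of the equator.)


For southern: actual = 1363188 - 10000000 = -8636812 m

-8636812 m


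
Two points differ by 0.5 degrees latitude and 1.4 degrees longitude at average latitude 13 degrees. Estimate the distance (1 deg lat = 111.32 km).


dlat_km = 0.5 * 111.32 = 55.66
dlon_km = 1.4 * 111.32 * cos(13) ≈ 151.854
dist = sqrt(55.66^2 + 151.854^2) ≈ 161.7 km

161.7 km


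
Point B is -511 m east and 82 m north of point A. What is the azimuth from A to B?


az = atan2(-511, 82) = -80.9 deg
adjusted to 0-360: 279.1 degrees

279.1 degrees


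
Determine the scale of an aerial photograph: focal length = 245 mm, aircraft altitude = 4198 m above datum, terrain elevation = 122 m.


scale = f / (H - h) = 245 mm / 4076 m = 245 / 4076000 = 1:16637

1:16637


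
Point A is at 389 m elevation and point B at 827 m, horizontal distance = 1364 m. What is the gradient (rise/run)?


gradient = (827 - 389) / 1364 = 438 / 1364 = 0.3211

0.3211


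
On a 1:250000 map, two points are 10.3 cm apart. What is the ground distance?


ground = 10.3 cm * 250000 / 100 = 25750.0 m = 25.75 km

25.75 km


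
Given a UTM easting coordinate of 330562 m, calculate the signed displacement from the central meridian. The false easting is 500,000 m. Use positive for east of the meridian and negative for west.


displacement = 330562 - 500000 = -169438 m

-169438 m


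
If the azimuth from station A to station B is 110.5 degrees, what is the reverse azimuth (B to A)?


back azimuth = (110.5 + 180) mod 360 = 290.5 degrees

290.5 degrees


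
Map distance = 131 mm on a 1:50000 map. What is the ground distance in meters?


ground = 131 mm * 50000 / 1000 = 6550.0 m

6550.0 m


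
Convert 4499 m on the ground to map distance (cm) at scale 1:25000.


map_cm = 4499 * 100 / 25000 = 17.996 cm ≈ 18.0 cm

18.0 cm


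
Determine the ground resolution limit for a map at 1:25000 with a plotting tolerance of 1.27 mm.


ground = 1.27 mm * 25000 / 1000 = 31.75 m

31.75 m


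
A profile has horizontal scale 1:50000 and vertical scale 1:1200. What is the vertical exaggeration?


VE = horizontal_scale / vertical_scale = 50000 / 1200 ≈ 41.7

41.7x


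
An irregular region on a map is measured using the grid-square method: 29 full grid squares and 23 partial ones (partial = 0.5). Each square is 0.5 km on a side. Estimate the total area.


effective squares = 29 + 23 * 0.5 = 40.5
area = 40.5 * 0.25 = 10.125 km^2

10.125 km^2


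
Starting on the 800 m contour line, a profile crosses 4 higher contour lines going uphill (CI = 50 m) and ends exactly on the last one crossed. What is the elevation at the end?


elevation = 800 + 4 * 50 = 1000 m

1000 m


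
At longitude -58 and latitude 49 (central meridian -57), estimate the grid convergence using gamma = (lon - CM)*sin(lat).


gamma = (-58 - -57) * sin(49) = -1 * 0.75471 = -0.755 degrees

-0.755 degrees


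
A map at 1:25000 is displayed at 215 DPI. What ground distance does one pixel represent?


pixel_cm = 2.54 / 215 ≈ 0.011814 cm
ground = pixel_cm * 25000 / 100 = 2.54 * 25000 / (215 * 100) = 63500 / 21500 ≈ 2.95 m

2.95 m


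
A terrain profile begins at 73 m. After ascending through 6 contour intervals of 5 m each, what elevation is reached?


elevation = 73 + 6 * 5 = 103 m

103 m


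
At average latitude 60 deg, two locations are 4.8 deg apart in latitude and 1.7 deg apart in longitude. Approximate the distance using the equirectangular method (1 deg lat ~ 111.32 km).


dlat_km = 4.8 * 111.32 = 534.336
dlon_km = 1.7 * 111.32 * cos(60) ≈ 94.622
dist = sqrt(534.336^2 + 94.622^2) ≈ 542.6 km

542.6 km


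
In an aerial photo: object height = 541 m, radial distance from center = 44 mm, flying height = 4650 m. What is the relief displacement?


d = h * r / H = 541 * 44 / 4650 = 5.12 mm

5.12 mm


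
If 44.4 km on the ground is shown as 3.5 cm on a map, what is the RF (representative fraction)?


ground = 44.4 km = 4440000 cm; RF denominator = ground / map = 4440000 / 3.5 ≈ 1268571; RF = 1:1268571

1:1268571


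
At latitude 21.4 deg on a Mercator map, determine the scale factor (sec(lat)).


SF = 1 / cos(21.4) = 1 / 0.931056 = 1.074

1.074
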